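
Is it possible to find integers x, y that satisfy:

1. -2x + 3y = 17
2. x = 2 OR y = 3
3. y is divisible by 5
No

The full constraint system is jointly infeasible over the integers. Each constraint and what it forces:

  - -2x + 3y = 17: is a linear equation tying the variables together
  - x = 2 OR y = 3: forces a choice: either x = 2 or y = 3
  - y is divisible by 5: restricts y to multiples of 5

Split on the disjunction (x = 2 OR y = 3):
  • If x = 2: with x = 2, writing y = 5y', every remaining term of the linear equation is divisible by 15, so the left side is ≡ 0 (mod 15); but the right side 21 ≡ 6 (mod 15). No integers can satisfy it.
  • If y = 3: this contradicts the divisibility constraint — 3 is not a multiple of 5.
Both branches are infeasible, so the system has no integer solution.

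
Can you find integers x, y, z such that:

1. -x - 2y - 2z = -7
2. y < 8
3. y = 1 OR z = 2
Yes

Take x = 3, y = 1, z = 1. Substituting into each constraint:
  (1) (-3) - 2(1) - 2(1) = -7 ✓
  (2) 1 < 8 ✓
  (3) y = 1, target 1 ✓ (first branch holds)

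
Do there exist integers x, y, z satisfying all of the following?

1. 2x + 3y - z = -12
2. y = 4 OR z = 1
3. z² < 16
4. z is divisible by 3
Yes

Take x = -12, y = 4, z = 0. Substituting into each constraint:
  (1) 2(-12) + 3(4) + 0 = -12 ✓
  (2) y = 4, target 4 ✓ (first branch holds)
  (3) z² = (0)² = 0, and 0 < 16 ✓
  (4) 0 = 3 × 0, remainder 0 ✓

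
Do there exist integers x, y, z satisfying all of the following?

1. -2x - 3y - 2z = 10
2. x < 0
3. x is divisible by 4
Yes

Take x = -4, y = -2, z = 2. Substituting into each constraint:
  (1) -2(-4) - 3(-2) - 2(2) = 10 ✓
  (2) -4 < 0 ✓
  (3) -4 = 4 × -1, remainder 0 ✓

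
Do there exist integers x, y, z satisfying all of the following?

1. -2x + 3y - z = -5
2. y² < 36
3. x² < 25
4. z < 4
Yes

Take x = 2, y = 0, z = 1. Substituting into each constraint:
  (1) -2(2) + 3(0) + (-1) = -5 ✓
  (2) y² = (0)² = 0, and 0 < 36 ✓
  (3) x² = (2)² = 4, and 4 < 25 ✓
  (4) 1 < 4 ✓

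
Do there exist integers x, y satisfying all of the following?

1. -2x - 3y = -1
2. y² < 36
Yes

Take x = 2, y = -1. Substituting into each constraint:
  (1) -2(2) - 3(-1) = -1 ✓
  (2) y² = (-1)² = 1, and 1 < 36 ✓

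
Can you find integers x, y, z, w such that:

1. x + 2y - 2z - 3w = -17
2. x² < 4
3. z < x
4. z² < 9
Yes

Take x = 0, y = -8, z = -1, w = 1. Substituting into each constraint:
  (1) 0 + 2(-8) - 2(-1) - 3(1) = -17 ✓
  (2) x² = (0)² = 0, and 0 < 4 ✓
  (3) -1 < 0 ✓
  (4) z² = (-1)² = 1, and 1 < 9 ✓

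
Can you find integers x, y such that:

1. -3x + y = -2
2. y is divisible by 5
Yes

Take x = 4, y = 10. Substituting into each constraint:
  (1) -3(4) + 10 = -2 ✓
  (2) 10 = 5 × 2, remainder 0 ✓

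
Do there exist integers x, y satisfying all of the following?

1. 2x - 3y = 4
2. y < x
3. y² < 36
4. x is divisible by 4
Yes

Take x = 8, y = 4. Substituting into each constraint:
  (1) 2(8) - 3(4) = 4 ✓
  (2) 4 < 8 ✓
  (3) y² = (4)² = 16, and 16 < 36 ✓
  (4) 8 = 4 × 2, remainder 0 ✓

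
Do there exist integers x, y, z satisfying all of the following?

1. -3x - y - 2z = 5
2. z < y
Yes

Take x = -1, y = 0, z = -1. Substituting into each constraint:
  (1) -3(-1) + 0 - 2(-1) = 5 ✓
  (2) -1 < 0 ✓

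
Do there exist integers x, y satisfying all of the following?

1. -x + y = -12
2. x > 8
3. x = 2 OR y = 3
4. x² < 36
No

A contradictory subset is {x > 8, x² < 36}. No integer assignment can satisfy these jointly:

  - x > 8: bounds one variable relative to a constant
  - x² < 36: restricts x to |x| ≤ 5

Direct contradiction: the bounds on x require x ≥ 9 and x ≤ 5 simultaneously, which is empty.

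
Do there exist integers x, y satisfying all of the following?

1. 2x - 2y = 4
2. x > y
Yes

Take x = 0, y = -2. Substituting into each constraint:
  (1) 2(0) - 2(-2) = 4 ✓
  (2) 0 > -2 ✓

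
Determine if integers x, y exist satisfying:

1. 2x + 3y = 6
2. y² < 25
Yes

Take x = 0, y = 2. Substituting into each constraint:
  (1) 2(0) + 3(2) = 6 ✓
  (2) y² = (2)² = 4, and 4 < 25 ✓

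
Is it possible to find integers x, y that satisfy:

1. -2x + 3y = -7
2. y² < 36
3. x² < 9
Yes

Take x = -1, y = -3. Substituting into each constraint:
  (1) -2(-1) + 3(-3) = -7 ✓
  (2) y² = (-3)² = 9, and 9 < 36 ✓
  (3) x² = (-1)² = 1, and 1 < 9 ✓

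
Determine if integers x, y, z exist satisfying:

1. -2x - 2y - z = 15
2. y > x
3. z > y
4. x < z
Yes

Take x = -5, y = -2, z = -1. Substituting into each constraint:
  (1) -2(-5) - 2(-2) + 1 = 15 ✓
  (2) -2 > -5 ✓
  (3) -1 > -2 ✓
  (4) -5 < -1 ✓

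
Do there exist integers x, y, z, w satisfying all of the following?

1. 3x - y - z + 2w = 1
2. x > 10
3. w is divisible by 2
Yes

Take x = 11, y = 0, z = 32, w = 0. Substituting into each constraint:
  (1) 3(11) + 0 + (-32) + 2(0) = 1 ✓
  (2) 11 > 10 ✓
  (3) 0 = 2 × 0, remainder 0 ✓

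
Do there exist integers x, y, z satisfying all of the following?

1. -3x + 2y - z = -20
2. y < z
Yes

Take x = 6, y = -1, z = 0. Substituting into each constraint:
  (1) -3(6) + 2(-1) + 0 = -20 ✓
  (2) -1 < 0 ✓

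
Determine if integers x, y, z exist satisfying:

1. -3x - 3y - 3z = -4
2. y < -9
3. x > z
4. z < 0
No

Even the single constraint (-3x - 3y - 3z = -4) is infeasible over the integers.

  - -3x - 3y - 3z = -4: every term on the left is divisible by 3, so the LHS ≡ 0 (mod 3), but the RHS -4 is not — no integer solution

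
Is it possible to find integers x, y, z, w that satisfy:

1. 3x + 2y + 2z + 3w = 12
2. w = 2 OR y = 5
Yes

Take x = 0, y = 5, z = 1, w = 0. Substituting into each constraint:
  (1) 3(0) + 2(5) + 2(1) + 3(0) = 12 ✓
  (2) y = 5, target 5 ✓ (second branch holds)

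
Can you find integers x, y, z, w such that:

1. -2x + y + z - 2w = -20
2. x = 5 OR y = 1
Yes

Take x = 5, y = 0, z = 0, w = 5. Substituting into each constraint:
  (1) -2(5) + 0 + 0 - 2(5) = -20 ✓
  (2) x = 5, target 5 ✓ (first branch holds)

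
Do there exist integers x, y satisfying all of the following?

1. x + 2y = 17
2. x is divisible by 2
No

The full constraint system is jointly infeasible over the integers. Each constraint and what it forces:

  - x + 2y = 17: is a linear equation tying the variables together
  - x is divisible by 2: restricts x to multiples of 2

Modular obstruction: writing x = 2x', every remaining term of the linear equation is divisible by 2, so the left side is ≡ 0 (mod 2); but the right side 17 ≡ 1 (mod 2). No integers can satisfy it.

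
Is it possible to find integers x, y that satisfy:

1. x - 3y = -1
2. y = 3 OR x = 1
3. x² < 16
No

The full constraint system is jointly infeasible over the integers. Each constraint and what it forces:

  - x - 3y = -1: is a linear equation tying the variables together
  - y = 3 OR x = 1: forces a choice: either y = 3 or x = 1
  - x² < 16: restricts x to |x| ≤ 3

Split on the disjunction (y = 3 OR x = 1):
  • If y = 3: the equation forces x = 8, but x² < 16 requires |x| ≤ 3.
  • If x = 1: with x = 1, every remaining term of the linear equation is divisible by 3, so the left side is ≡ 0 (mod 3); but the right side -2 ≡ 1 (mod 3). No integers can satisfy it.
Both branches are infeasible, so the system has no integer solution.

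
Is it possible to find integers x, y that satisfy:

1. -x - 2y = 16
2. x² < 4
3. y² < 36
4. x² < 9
No

A contradictory subset is {-x - 2y = 16, x² < 4, y² < 36}. No integer assignment can satisfy these jointly:

  - -x - 2y = 16: is a linear equation tying the variables together
  - x² < 4: restricts x to |x| ≤ 1
  - y² < 36: restricts y to |y| ≤ 5

Range argument: with x ∈ [-1, 1], y ∈ [-5, 5], the left side of the equation is at most 11, but the right side is 16 > 11. No integer solution exists.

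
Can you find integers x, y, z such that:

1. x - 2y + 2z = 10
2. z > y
Yes

Take x = 8, y = 0, z = 1. Substituting into each constraint:
  (1) 8 - 2(0) + 2(1) = 10 ✓
  (2) 1 > 0 ✓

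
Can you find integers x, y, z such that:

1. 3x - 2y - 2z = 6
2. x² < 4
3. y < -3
Yes

Take x = 0, y = -4, z = 1. Substituting into each constraint:
  (1) 3(0) - 2(-4) - 2(1) = 6 ✓
  (2) x² = (0)² = 0, and 0 < 4 ✓
  (3) -4 < -3 ✓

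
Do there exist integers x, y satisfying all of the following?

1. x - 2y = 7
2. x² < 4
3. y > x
No

The full constraint system is jointly infeasible over the integers. Each constraint and what it forces:

  - x - 2y = 7: is a linear equation tying the variables together
  - x² < 4: restricts x to |x| ≤ 1
  - y > x: bounds one variable relative to another variable

Propagating the comparison: y > x and x ≥ -1 give y ≥ 0. Range argument: with x ∈ [-1, 1], y ∈ [0, ∞], the left side of the equation is at most 1, but the right side is 7 > 1. No integer solution exists.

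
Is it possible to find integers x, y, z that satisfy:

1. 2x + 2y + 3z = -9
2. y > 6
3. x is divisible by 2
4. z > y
Yes

Take x = -26, y = 8, z = 9. Substituting into each constraint:
  (1) 2(-26) + 2(8) + 3(9) = -9 ✓
  (2) 8 > 6 ✓
  (3) -26 = 2 × -13, remainder 0 ✓
  (4) 9 > 8 ✓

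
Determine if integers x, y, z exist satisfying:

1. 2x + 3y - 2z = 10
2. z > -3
Yes

Take x = 5, y = 0, z = 0. Substituting into each constraint:
  (1) 2(5) + 3(0) - 2(0) = 10 ✓
  (2) 0 > -3 ✓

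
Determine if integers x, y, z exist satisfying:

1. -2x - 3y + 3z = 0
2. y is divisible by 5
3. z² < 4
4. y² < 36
Yes

Take x = 0, y = 0, z = 0. Substituting into each constraint:
  (1) -2(0) - 3(0) + 3(0) = 0 ✓
  (2) 0 = 5 × 0, remainder 0 ✓
  (3) z² = (0)² = 0, and 0 < 4 ✓
  (4) y² = (0)² = 0, and 0 < 36 ✓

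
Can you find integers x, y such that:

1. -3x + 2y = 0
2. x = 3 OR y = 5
No

The full constraint system is jointly infeasible over the integers. Each constraint and what it forces:

  - -3x + 2y = 0: is a linear equation tying the variables together
  - x = 3 OR y = 5: forces a choice: either x = 3 or y = 5

Split on the disjunction (x = 3 OR y = 5):
  • If x = 3: with x = 3, every remaining term of the linear equation is divisible by 2, so the left side is ≡ 0 (mod 2); but the right side 9 ≡ 1 (mod 2). No integers can satisfy it.
  • If y = 5: with y = 5, every remaining term of the linear equation is divisible by 3, so the left side is ≡ 0 (mod 3); but the right side -10 ≡ 2 (mod 3). No integers can satisfy it.
Both branches are infeasible, so the system has no integer solution.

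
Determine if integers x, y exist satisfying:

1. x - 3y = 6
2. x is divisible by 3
Yes

Take x = 0, y = -2. Substituting into each constraint:
  (1) 0 - 3(-2) = 6 ✓
  (2) 0 = 3 × 0, remainder 0 ✓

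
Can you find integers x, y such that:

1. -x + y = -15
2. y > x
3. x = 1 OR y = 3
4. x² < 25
No

A contradictory subset is {-x + y = -15, y > x}. No integer assignment can satisfy these jointly:

  - -x + y = -15: is a linear equation tying the variables together
  - y > x: bounds one variable relative to another variable

From the equation, x − y = 15, i.e. y − x = -15; but y > x requires y − x ≥ 1. Contradiction.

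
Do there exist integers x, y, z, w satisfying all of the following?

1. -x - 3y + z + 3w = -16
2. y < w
Yes

Take x = 19, y = -1, z = 0, w = 0. Substituting into each constraint:
  (1) (-19) - 3(-1) + 0 + 3(0) = -16 ✓
  (2) -1 < 0 ✓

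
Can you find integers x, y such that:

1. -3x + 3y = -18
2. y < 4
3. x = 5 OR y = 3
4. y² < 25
Yes

Take x = 5, y = -1. Substituting into each constraint:
  (1) -3(5) + 3(-1) = -18 ✓
  (2) -1 < 4 ✓
  (3) x = 5, target 5 ✓ (first branch holds)
  (4) y² = (-1)² = 1, and 1 < 25 ✓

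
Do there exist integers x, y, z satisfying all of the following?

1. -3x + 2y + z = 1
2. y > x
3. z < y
Yes

Take x = 0, y = 1, z = -1. Substituting into each constraint:
  (1) -3(0) + 2(1) + (-1) = 1 ✓
  (2) 1 > 0 ✓
  (3) -1 < 1 ✓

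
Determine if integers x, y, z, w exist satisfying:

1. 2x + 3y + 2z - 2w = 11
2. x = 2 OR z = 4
Yes

Take x = 2, y = -1, z = 5, w = 0. Substituting into each constraint:
  (1) 2(2) + 3(-1) + 2(5) - 2(0) = 11 ✓
  (2) x = 2, target 2 ✓ (first branch holds)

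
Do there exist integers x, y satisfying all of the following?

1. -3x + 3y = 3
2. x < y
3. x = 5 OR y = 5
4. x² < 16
No

The full constraint system is jointly infeasible over the integers. Each constraint and what it forces:

  - -3x + 3y = 3: is a linear equation tying the variables together
  - x < y: bounds one variable relative to another variable
  - x = 5 OR y = 5: forces a choice: either x = 5 or y = 5
  - x² < 16: restricts x to |x| ≤ 3

Split on the disjunction (x = 5 OR y = 5):
  • If x = 5: this contradicts x² < 16, which requires |x| ≤ 3.
  • If y = 5: the equation forces x = 4, but x² < 16 requires |x| ≤ 3.
Both branches are infeasible, so the system has no integer solution.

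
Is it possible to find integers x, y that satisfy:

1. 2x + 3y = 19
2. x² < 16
Yes

Take x = 2, y = 5. Substituting into each constraint:
  (1) 2(2) + 3(5) = 19 ✓
  (2) x² = (2)² = 4, and 4 < 16 ✓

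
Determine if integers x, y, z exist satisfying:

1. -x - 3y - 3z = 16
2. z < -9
Yes

Take x = 2, y = 4, z = -10. Substituting into each constraint:
  (1) (-2) - 3(4) - 3(-10) = 16 ✓
  (2) -10 < -9 ✓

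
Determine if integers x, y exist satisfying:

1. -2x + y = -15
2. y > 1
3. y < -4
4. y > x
No

A contradictory subset is {y > 1, y < -4}. No integer assignment can satisfy these jointly:

  - y > 1: bounds one variable relative to a constant
  - y < -4: bounds one variable relative to a constant

Direct contradiction: the bounds on y require y ≥ 2 and y ≤ -5 simultaneously, which is empty.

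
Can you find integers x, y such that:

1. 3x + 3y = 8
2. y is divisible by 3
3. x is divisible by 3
No

Even the single constraint (3x + 3y = 8) is infeasible over the integers.

  - 3x + 3y = 8: every term on the left is divisible by 3, so the LHS ≡ 0 (mod 3), but the RHS 8 is not — no integer solution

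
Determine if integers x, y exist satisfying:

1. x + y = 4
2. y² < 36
Yes

Take x = 0, y = 4. Substituting into each constraint:
  (1) 0 + 4 = 4 ✓
  (2) y² = (4)² = 16, and 16 < 36 ✓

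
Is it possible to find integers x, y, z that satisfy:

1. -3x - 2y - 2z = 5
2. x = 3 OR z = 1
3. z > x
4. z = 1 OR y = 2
Yes

Take x = -5, y = 4, z = 1. Substituting into each constraint:
  (1) -3(-5) - 2(4) - 2(1) = 5 ✓
  (2) z = 1, target 1 ✓ (second branch holds)
  (3) 1 > -5 ✓
  (4) z = 1, target 1 ✓ (first branch holds)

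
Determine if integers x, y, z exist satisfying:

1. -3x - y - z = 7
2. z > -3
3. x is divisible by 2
Yes

Take x = 0, y = -5, z = -2. Substituting into each constraint:
  (1) -3(0) + 5 + 2 = 7 ✓
  (2) -2 > -3 ✓
  (3) 0 = 2 × 0, remainder 0 ✓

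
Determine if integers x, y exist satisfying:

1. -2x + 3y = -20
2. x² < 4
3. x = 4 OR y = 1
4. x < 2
No

A contradictory subset is {-2x + 3y = -20, x = 4 OR y = 1, x < 2}. No integer assignment can satisfy these jointly:

  - -2x + 3y = -20: is a linear equation tying the variables together
  - x = 4 OR y = 1: forces a choice: either x = 4 or y = 1
  - x < 2: bounds one variable relative to a constant

Split on the disjunction (x = 4 OR y = 1):
  • If x = 4: this contradicts the bound x ≤ 1.
  • If y = 1: with y = 1, every remaining term of the linear equation is divisible by 2, so the left side is ≡ 0 (mod 2); but the right side -23 ≡ 1 (mod 2). No integers can satisfy it.
Both branches are infeasible, so the system has no integer solution.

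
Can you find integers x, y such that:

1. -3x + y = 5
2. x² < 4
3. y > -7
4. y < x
No

A contradictory subset is {-3x + y = 5, x² < 4, y < x}. No integer assignment can satisfy these jointly:

  - -3x + y = 5: is a linear equation tying the variables together
  - x² < 4: restricts x to |x| ≤ 1
  - y < x: bounds one variable relative to another variable

Propagating the comparison: y < x and x ≤ 1 give y ≤ 0. Range argument: with x ∈ [-1, 1], y ∈ [−∞, 0], the left side of the equation is at most 3, but the right side is 5 > 3. No integer solution exists.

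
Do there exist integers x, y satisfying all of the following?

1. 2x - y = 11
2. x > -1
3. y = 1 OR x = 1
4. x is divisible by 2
Yes

Take x = 6, y = 1. Substituting into each constraint:
  (1) 2(6) + (-1) = 11 ✓
  (2) 6 > -1 ✓
  (3) y = 1, target 1 ✓ (first branch holds)
  (4) 6 = 2 × 3, remainder 0 ✓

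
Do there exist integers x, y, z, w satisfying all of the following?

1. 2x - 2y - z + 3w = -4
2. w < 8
Yes

Take x = 1, y = 0, z = 0, w = -2. Substituting into each constraint:
  (1) 2(1) - 2(0) + 0 + 3(-2) = -4 ✓
  (2) -2 < 8 ✓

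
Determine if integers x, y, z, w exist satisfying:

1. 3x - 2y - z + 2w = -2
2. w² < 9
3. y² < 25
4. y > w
Yes

Take x = 0, y = 1, z = 0, w = 0. Substituting into each constraint:
  (1) 3(0) - 2(1) + 0 + 2(0) = -2 ✓
  (2) w² = (0)² = 0, and 0 < 9 ✓
  (3) y² = (1)² = 1, and 1 < 25 ✓
  (4) 1 > 0 ✓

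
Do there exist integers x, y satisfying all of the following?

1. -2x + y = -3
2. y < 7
Yes

Take x = 2, y = 1. Substituting into each constraint:
  (1) -2(2) + 1 = -3 ✓
  (2) 1 < 7 ✓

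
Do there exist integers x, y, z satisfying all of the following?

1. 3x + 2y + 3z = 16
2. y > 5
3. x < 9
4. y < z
Yes

Take x = -9, y = 8, z = 9. Substituting into each constraint:
  (1) 3(-9) + 2(8) + 3(9) = 16 ✓
  (2) 8 > 5 ✓
  (3) -9 < 9 ✓
  (4) 8 < 9 ✓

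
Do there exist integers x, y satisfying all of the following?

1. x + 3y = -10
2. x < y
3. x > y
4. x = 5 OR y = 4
No

A contradictory subset is {x < y, x > y}. No integer assignment can satisfy these jointly:

  - x < y: bounds one variable relative to another variable
  - x > y: bounds one variable relative to another variable

Direct contradiction: y > x and x > y cannot both hold.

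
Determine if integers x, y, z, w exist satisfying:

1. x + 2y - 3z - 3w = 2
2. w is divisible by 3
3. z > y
Yes

Take x = 4, y = -1, z = 0, w = 0. Substituting into each constraint:
  (1) 4 + 2(-1) - 3(0) - 3(0) = 2 ✓
  (2) 0 = 3 × 0, remainder 0 ✓
  (3) 0 > -1 ✓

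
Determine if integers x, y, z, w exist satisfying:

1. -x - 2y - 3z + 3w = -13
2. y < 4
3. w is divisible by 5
Yes

Take x = 1, y = 0, z = 4, w = 0. Substituting into each constraint:
  (1) (-1) - 2(0) - 3(4) + 3(0) = -13 ✓
  (2) 0 < 4 ✓
  (3) 0 = 5 × 0, remainder 0 ✓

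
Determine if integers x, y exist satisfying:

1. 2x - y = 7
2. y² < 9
Yes

Take x = 4, y = 1. Substituting into each constraint:
  (1) 2(4) + (-1) = 7 ✓
  (2) y² = (1)² = 1, and 1 < 9 ✓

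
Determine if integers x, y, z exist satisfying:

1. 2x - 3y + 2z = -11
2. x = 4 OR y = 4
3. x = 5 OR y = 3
Yes

Take x = 4, y = 3, z = -5. Substituting into each constraint:
  (1) 2(4) - 3(3) + 2(-5) = -11 ✓
  (2) x = 4, target 4 ✓ (first branch holds)
  (3) y = 3, target 3 ✓ (second branch holds)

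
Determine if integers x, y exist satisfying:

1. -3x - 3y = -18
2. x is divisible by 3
Yes

Take x = 0, y = 6. Substituting into each constraint:
  (1) -3(0) - 3(6) = -18 ✓
  (2) 0 = 3 × 0, remainder 0 ✓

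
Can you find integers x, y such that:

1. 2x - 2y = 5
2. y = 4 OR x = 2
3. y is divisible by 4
No

Even the single constraint (2x - 2y = 5) is infeasible over the integers.

  - 2x - 2y = 5: every term on the left is divisible by 2, so the LHS ≡ 0 (mod 2), but the RHS 5 is not — no integer solution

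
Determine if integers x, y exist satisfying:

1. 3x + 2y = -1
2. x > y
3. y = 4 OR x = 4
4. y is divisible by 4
No

A contradictory subset is {3x + 2y = -1, x > y, y = 4 OR x = 4}. No integer assignment can satisfy these jointly:

  - 3x + 2y = -1: is a linear equation tying the variables together
  - x > y: bounds one variable relative to another variable
  - y = 4 OR x = 4: forces a choice: either y = 4 or x = 4

Split on the disjunction (y = 4 OR x = 4):
  • If y = 4: the equation forces x = -3, giving (y, x) = (4, -3), which violates x > y.
  • If x = 4: with x = 4, every remaining term of the linear equation is divisible by 2, so the left side is ≡ 0 (mod 2); but the right side -13 ≡ 1 (mod 2). No integers can satisfy it.
Both branches are infeasible, so the system has no integer solution.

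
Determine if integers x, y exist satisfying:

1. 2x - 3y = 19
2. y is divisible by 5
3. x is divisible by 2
Yes

Take x = 2, y = -5. Substituting into each constraint:
  (1) 2(2) - 3(-5) = 19 ✓
  (2) -5 = 5 × -1, remainder 0 ✓
  (3) 2 = 2 × 1, remainder 0 ✓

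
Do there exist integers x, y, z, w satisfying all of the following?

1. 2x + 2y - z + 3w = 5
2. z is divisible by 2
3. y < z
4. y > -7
Yes

Take x = 2, y = -1, z = 0, w = 1. Substituting into each constraint:
  (1) 2(2) + 2(-1) + 0 + 3(1) = 5 ✓
  (2) 0 = 2 × 0, remainder 0 ✓
  (3) -1 < 0 ✓
  (4) -1 > -7 ✓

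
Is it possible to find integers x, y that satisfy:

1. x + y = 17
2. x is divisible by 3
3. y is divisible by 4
Yes

Take x = 21, y = -4. Substituting into each constraint:
  (1) 21 + (-4) = 17 ✓
  (2) 21 = 3 × 7, remainder 0 ✓
  (3) -4 = 4 × -1, remainder 0 ✓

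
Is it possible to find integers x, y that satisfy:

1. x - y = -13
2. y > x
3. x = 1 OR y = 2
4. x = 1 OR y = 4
Yes

Take x = 1, y = 14. Substituting into each constraint:
  (1) 1 + (-14) = -13 ✓
  (2) 14 > 1 ✓
  (3) x = 1, target 1 ✓ (first branch holds)
  (4) x = 1, target 1 ✓ (first branch holds)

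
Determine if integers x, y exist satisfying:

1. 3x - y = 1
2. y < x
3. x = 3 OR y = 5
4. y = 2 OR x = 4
No

A contradictory subset is {3x - y = 1, y < x, x = 3 OR y = 5}. No integer assignment can satisfy these jointly:

  - 3x - y = 1: is a linear equation tying the variables together
  - y < x: bounds one variable relative to another variable
  - x = 3 OR y = 5: forces a choice: either x = 3 or y = 5

Split on the disjunction (x = 3 OR y = 5):
  • If x = 3: the equation forces y = 8, giving (x, y) = (3, 8), which violates x > y.
  • If y = 5: the equation forces x = 2, giving (y, x) = (5, 2), which violates x > y.
Both branches are infeasible, so the system has no integer solution.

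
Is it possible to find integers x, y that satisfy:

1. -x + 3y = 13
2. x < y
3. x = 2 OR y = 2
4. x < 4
Yes

Take x = -7, y = 2. Substituting into each constraint:
  (1) 7 + 3(2) = 13 ✓
  (2) -7 < 2 ✓
  (3) y = 2, target 2 ✓ (second branch holds)
  (4) -7 < 4 ✓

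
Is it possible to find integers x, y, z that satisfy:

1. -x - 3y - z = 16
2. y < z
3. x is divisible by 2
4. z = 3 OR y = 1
Yes

Take x = -16, y = -1, z = 3. Substituting into each constraint:
  (1) 16 - 3(-1) + (-3) = 16 ✓
  (2) -1 < 3 ✓
  (3) -16 = 2 × -8, remainder 0 ✓
  (4) z = 3, target 3 ✓ (first branch holds)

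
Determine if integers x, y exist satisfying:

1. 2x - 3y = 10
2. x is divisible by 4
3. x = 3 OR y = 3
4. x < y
No

A contradictory subset is {2x - 3y = 10, x = 3 OR y = 3, x < y}. No integer assignment can satisfy these jointly:

  - 2x - 3y = 10: is a linear equation tying the variables together
  - x = 3 OR y = 3: forces a choice: either x = 3 or y = 3
  - x < y: bounds one variable relative to another variable

Split on the disjunction (x = 3 OR y = 3):
  • If x = 3: with x = 3, every remaining term of the linear equation is divisible by 3, so the left side is ≡ 0 (mod 3); but the right side 4 ≡ 1 (mod 3). No integers can satisfy it.
  • If y = 3: with y = 3, every remaining term of the linear equation is divisible by 2, so the left side is ≡ 0 (mod 2); but the right side 19 ≡ 1 (mod 2). No integers can satisfy it.
Both branches are infeasible, so the system has no integer solution.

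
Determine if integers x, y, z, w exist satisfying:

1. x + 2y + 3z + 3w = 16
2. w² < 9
Yes

Take x = 16, y = 0, z = 0, w = 0. Substituting into each constraint:
  (1) 16 + 2(0) + 3(0) + 3(0) = 16 ✓
  (2) w² = (0)² = 0, and 0 < 9 ✓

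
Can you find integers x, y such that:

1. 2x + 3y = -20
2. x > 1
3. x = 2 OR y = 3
Yes

Take x = 2, y = -8. Substituting into each constraint:
  (1) 2(2) + 3(-8) = -20 ✓
  (2) 2 > 1 ✓
  (3) x = 2, target 2 ✓ (first branch holds)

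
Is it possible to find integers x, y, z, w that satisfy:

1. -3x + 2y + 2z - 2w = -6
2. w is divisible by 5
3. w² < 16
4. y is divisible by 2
Yes

Take x = 2, y = 0, z = 0, w = 0. Substituting into each constraint:
  (1) -3(2) + 2(0) + 2(0) - 2(0) = -6 ✓
  (2) 0 = 5 × 0, remainder 0 ✓
  (3) w² = (0)² = 0, and 0 < 16 ✓
  (4) 0 = 2 × 0, remainder 0 ✓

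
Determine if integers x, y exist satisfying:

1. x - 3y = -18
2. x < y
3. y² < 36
Yes

Take x = -18, y = 0. Substituting into each constraint:
  (1) (-18) - 3(0) = -18 ✓
  (2) -18 < 0 ✓
  (3) y² = (0)² = 0, and 0 < 36 ✓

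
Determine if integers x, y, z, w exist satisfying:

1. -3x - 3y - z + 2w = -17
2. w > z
Yes

Take x = 0, y = 7, z = 2, w = 3. Substituting into each constraint:
  (1) -3(0) - 3(7) + (-2) + 2(3) = -17 ✓
  (2) 3 > 2 ✓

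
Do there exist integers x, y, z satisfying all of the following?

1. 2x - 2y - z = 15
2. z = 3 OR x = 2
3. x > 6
Yes

Take x = 9, y = 0, z = 3. Substituting into each constraint:
  (1) 2(9) - 2(0) + (-3) = 15 ✓
  (2) z = 3, target 3 ✓ (first branch holds)
  (3) 9 > 6 ✓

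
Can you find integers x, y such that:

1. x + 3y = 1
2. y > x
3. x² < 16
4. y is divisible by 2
No

The full constraint system is jointly infeasible over the integers. Each constraint and what it forces:

  - x + 3y = 1: is a linear equation tying the variables together
  - y > x: bounds one variable relative to another variable
  - x² < 16: restricts x to |x| ≤ 3
  - y is divisible by 2: restricts y to multiples of 2

The bounds confine x to {-3, -2, -1, 0, 1, 2, 3}. For each value, substitute into the equation:
  • x = -3: the equation gives 3y = 4, so y would not be an integer.
  • x = -2: the equation forces y = 1, but 2 does not divide 1.
  • x = -1: the equation gives 3y = 2, so y would not be an integer.
  • x = 0: the equation gives 3y = 1, so y would not be an integer.
  • x = 1: the equation forces y = 0, but y > x fails since 0 ≤ 1.
  • x = 2: the equation gives 3y = -1, so y would not be an integer.
  • x = 3: the equation gives 3y = -2, so y would not be an integer.
Every case fails, so no integer solution exists.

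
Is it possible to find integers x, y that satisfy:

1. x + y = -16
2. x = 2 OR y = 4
Yes

Take x = -20, y = 4. Substituting into each constraint:
  (1) (-20) + 4 = -16 ✓
  (2) y = 4, target 4 ✓ (second branch holds)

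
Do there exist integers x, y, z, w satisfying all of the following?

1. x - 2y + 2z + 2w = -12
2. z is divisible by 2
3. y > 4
Yes

Take x = 0, y = 5, z = 0, w = -1. Substituting into each constraint:
  (1) 0 - 2(5) + 2(0) + 2(-1) = -12 ✓
  (2) 0 = 2 × 0, remainder 0 ✓
  (3) 5 > 4 ✓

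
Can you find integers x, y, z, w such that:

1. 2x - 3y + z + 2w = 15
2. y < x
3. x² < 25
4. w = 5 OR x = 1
Yes

Take x = 1, y = -1, z = 0, w = 5. Substituting into each constraint:
  (1) 2(1) - 3(-1) + 0 + 2(5) = 15 ✓
  (2) -1 < 1 ✓
  (3) x² = (1)² = 1, and 1 < 25 ✓
  (4) w = 5, target 5 ✓ (first branch holds)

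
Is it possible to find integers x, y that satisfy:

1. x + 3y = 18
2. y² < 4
Yes

Take x = 18, y = 0. Substituting into each constraint:
  (1) 18 + 3(0) = 18 ✓
  (2) y² = (0)² = 0, and 0 < 4 ✓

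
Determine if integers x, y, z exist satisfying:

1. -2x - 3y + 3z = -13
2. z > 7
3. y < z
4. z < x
Yes

Take x = 20, y = 0, z = 9. Substituting into each constraint:
  (1) -2(20) - 3(0) + 3(9) = -13 ✓
  (2) 9 > 7 ✓
  (3) 0 < 9 ✓
  (4) 9 < 20 ✓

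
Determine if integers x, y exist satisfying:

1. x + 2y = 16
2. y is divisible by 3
Yes

Take x = 16, y = 0. Substituting into each constraint:
  (1) 16 + 2(0) = 16 ✓
  (2) 0 = 3 × 0, remainder 0 ✓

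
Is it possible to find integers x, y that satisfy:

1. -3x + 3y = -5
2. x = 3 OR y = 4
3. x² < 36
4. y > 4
No

Even the single constraint (-3x + 3y = -5) is infeasible over the integers.

  - -3x + 3y = -5: every term on the left is divisible by 3, so the LHS ≡ 0 (mod 3), but the RHS -5 is not — no integer solution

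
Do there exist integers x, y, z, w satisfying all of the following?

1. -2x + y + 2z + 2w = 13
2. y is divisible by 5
Yes

Take x = -6, y = 5, z = 1, w = -3. Substituting into each constraint:
  (1) -2(-6) + 5 + 2(1) + 2(-3) = 13 ✓
  (2) 5 = 5 × 1, remainder 0 ✓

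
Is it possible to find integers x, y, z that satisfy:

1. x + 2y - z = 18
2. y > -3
Yes

Take x = 0, y = 0, z = -18. Substituting into each constraint:
  (1) 0 + 2(0) + 18 = 18 ✓
  (2) 0 > -3 ✓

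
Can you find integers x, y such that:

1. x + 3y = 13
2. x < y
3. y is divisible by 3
Yes

Take x = -5, y = 6. Substituting into each constraint:
  (1) (-5) + 3(6) = 13 ✓
  (2) -5 < 6 ✓
  (3) 6 = 3 × 2, remainder 0 ✓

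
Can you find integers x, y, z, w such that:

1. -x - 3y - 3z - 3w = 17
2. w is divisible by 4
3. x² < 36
Yes

Take x = 1, y = -6, z = 0, w = 0. Substituting into each constraint:
  (1) (-1) - 3(-6) - 3(0) - 3(0) = 17 ✓
  (2) 0 = 4 × 0, remainder 0 ✓
  (3) x² = (1)² = 1, and 1 < 36 ✓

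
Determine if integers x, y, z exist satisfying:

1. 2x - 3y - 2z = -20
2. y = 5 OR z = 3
Yes

Take x = 2, y = 6, z = 3. Substituting into each constraint:
  (1) 2(2) - 3(6) - 2(3) = -20 ✓
  (2) z = 3, target 3 ✓ (second branch holds)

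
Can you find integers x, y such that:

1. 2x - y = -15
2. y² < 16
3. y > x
Yes

Take x = -8, y = -1. Substituting into each constraint:
  (1) 2(-8) + 1 = -15 ✓
  (2) y² = (-1)² = 1, and 1 < 16 ✓
  (3) -1 > -8 ✓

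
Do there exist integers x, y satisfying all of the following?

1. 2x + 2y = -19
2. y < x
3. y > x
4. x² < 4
No

Even the single constraint (2x + 2y = -19) is infeasible over the integers.

  - 2x + 2y = -19: every term on the left is divisible by 2, so the LHS ≡ 0 (mod 2), but the RHS -19 is not — no integer solution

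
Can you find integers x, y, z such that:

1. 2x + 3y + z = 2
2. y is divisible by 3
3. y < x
Yes

Take x = 1, y = 0, z = 0. Substituting into each constraint:
  (1) 2(1) + 3(0) + 0 = 2 ✓
  (2) 0 = 3 × 0, remainder 0 ✓
  (3) 0 < 1 ✓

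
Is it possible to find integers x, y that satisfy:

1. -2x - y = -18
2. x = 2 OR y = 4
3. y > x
Yes

Take x = 2, y = 14. Substituting into each constraint:
  (1) -2(2) + (-14) = -18 ✓
  (2) x = 2, target 2 ✓ (first branch holds)
  (3) 14 > 2 ✓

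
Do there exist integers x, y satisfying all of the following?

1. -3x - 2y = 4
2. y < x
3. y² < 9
Yes

Take x = 0, y = -2. Substituting into each constraint:
  (1) -3(0) - 2(-2) = 4 ✓
  (2) -2 < 0 ✓
  (3) y² = (-2)² = 4, and 4 < 9 ✓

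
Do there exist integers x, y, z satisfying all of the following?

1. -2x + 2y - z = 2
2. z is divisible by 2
Yes

Take x = 0, y = 1, z = 0. Substituting into each constraint:
  (1) -2(0) + 2(1) + 0 = 2 ✓
  (2) 0 = 2 × 0, remainder 0 ✓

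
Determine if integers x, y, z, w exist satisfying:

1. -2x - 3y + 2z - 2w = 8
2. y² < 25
Yes

Take x = 0, y = 0, z = 4, w = 0. Substituting into each constraint:
  (1) -2(0) - 3(0) + 2(4) - 2(0) = 8 ✓
  (2) y² = (0)² = 0, and 0 < 25 ✓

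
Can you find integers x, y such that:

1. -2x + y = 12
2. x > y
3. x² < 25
No

The full constraint system is jointly infeasible over the integers. Each constraint and what it forces:

  - -2x + y = 12: is a linear equation tying the variables together
  - x > y: bounds one variable relative to another variable
  - x² < 25: restricts x to |x| ≤ 4

Propagating the comparison: y < x and x ≤ 4 give y ≤ 3. Range argument: with x ∈ [-4, 4], y ∈ [−∞, 3], the left side of the equation is at most 11, but the right side is 12 > 11. No integer solution exists.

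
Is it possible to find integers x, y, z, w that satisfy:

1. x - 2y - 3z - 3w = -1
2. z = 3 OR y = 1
Yes

Take x = 13, y = 1, z = 4, w = 0. Substituting into each constraint:
  (1) 13 - 2(1) - 3(4) - 3(0) = -1 ✓
  (2) y = 1, target 1 ✓ (second branch holds)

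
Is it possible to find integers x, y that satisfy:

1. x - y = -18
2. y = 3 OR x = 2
Yes

Take x = 2, y = 20. Substituting into each constraint:
  (1) 2 + (-20) = -18 ✓
  (2) x = 2, target 2 ✓ (second branch holds)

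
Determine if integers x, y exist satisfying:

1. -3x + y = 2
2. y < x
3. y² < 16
No

The full constraint system is jointly infeasible over the integers. Each constraint and what it forces:

  - -3x + y = 2: is a linear equation tying the variables together
  - y < x: bounds one variable relative to another variable
  - y² < 16: restricts y to |y| ≤ 3

The bounds confine y to {-3, -2, -1, 0, 1, 2, 3}. For each value, substitute into the equation:
  • y = -3: the equation gives -3x = 5, so x would not be an integer.
  • y = -2: the equation gives -3x = 4, so x would not be an integer.
  • y = -1: the equation forces x = -1, but x > y fails since -1 ≤ -1.
  • y = 0: the equation gives -3x = 2, so x would not be an integer.
  • y = 1: the equation gives -3x = 1, so x would not be an integer.
  • y = 2: the equation forces x = 0, but x > y fails since 0 ≤ 2.
  • y = 3: the equation gives -3x = -1, so x would not be an integer.
Every case fails, so no integer solution exists.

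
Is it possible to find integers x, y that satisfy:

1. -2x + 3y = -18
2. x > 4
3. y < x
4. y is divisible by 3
Yes

Take x = 9, y = 0. Substituting into each constraint:
  (1) -2(9) + 3(0) = -18 ✓
  (2) 9 > 4 ✓
  (3) 0 < 9 ✓
  (4) 0 = 3 × 0, remainder 0 ✓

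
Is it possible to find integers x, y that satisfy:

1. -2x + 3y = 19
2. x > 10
Yes

Take x = 13, y = 15. Substituting into each constraint:
  (1) -2(13) + 3(15) = 19 ✓
  (2) 13 > 10 ✓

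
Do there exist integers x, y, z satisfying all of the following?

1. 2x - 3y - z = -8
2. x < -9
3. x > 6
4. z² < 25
No

A contradictory subset is {x < -9, x > 6}. No integer assignment can satisfy these jointly:

  - x < -9: bounds one variable relative to a constant
  - x > 6: bounds one variable relative to a constant

Direct contradiction: the bounds on x require x ≥ 7 and x ≤ -10 simultaneously, which is empty.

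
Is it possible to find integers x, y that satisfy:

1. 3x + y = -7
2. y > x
Yes

Take x = -3, y = 2. Substituting into each constraint:
  (1) 3(-3) + 2 = -7 ✓
  (2) 2 > -3 ✓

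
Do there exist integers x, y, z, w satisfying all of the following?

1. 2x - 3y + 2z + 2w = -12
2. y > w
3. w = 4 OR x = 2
Yes

Take x = 0, y = 6, z = -1, w = 4. Substituting into each constraint:
  (1) 2(0) - 3(6) + 2(-1) + 2(4) = -12 ✓
  (2) 6 > 4 ✓
  (3) w = 4, target 4 ✓ (first branch holds)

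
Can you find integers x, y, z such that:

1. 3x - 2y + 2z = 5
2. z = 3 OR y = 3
Yes

Take x = 3, y = 3, z = 1. Substituting into each constraint:
  (1) 3(3) - 2(3) + 2(1) = 5 ✓
  (2) y = 3, target 3 ✓ (second branch holds)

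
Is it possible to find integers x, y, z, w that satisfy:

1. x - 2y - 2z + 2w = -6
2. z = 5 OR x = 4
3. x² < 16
Yes

Take x = 2, y = 0, z = 5, w = 1. Substituting into each constraint:
  (1) 2 - 2(0) - 2(5) + 2(1) = -6 ✓
  (2) z = 5, target 5 ✓ (first branch holds)
  (3) x² = (2)² = 4, and 4 < 16 ✓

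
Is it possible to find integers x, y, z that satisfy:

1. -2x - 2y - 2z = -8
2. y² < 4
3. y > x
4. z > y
Yes

Take x = -1, y = 0, z = 5. Substituting into each constraint:
  (1) -2(-1) - 2(0) - 2(5) = -8 ✓
  (2) y² = (0)² = 0, and 0 < 4 ✓
  (3) 0 > -1 ✓
  (4) 5 > 0 ✓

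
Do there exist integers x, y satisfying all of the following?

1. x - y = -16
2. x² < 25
Yes

Take x = 0, y = 16. Substituting into each constraint:
  (1) 0 + (-16) = -16 ✓
  (2) x² = (0)² = 0, and 0 < 25 ✓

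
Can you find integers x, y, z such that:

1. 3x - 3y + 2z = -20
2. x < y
Yes

Take x = -2, y = 0, z = -7. Substituting into each constraint:
  (1) 3(-2) - 3(0) + 2(-7) = -20 ✓
  (2) -2 < 0 ✓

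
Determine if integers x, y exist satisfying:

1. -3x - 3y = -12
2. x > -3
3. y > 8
No

The full constraint system is jointly infeasible over the integers. Each constraint and what it forces:

  - -3x - 3y = -12: is a linear equation tying the variables together
  - x > -3: bounds one variable relative to a constant
  - y > 8: bounds one variable relative to a constant

Range argument: with x ∈ [-2, ∞], y ∈ [9, ∞], the left side of the equation is at most -21, but the right side is -12 > -21. No integer solution exists.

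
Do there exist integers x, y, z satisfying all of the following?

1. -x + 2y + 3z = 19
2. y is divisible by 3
Yes

Take x = -19, y = 0, z = 0. Substituting into each constraint:
  (1) 19 + 2(0) + 3(0) = 19 ✓
  (2) 0 = 3 × 0, remainder 0 ✓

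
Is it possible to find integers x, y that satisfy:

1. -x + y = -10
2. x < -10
Yes

Take x = -11, y = -21. Substituting into each constraint:
  (1) 11 + (-21) = -10 ✓
  (2) -11 < -10 ✓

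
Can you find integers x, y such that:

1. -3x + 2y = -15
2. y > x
Yes

Take x = 17, y = 18. Substituting into each constraint:
  (1) -3(17) + 2(18) = -15 ✓
  (2) 18 > 17 ✓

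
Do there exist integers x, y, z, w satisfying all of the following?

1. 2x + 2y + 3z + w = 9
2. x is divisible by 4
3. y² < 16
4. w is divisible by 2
Yes

Take x = 0, y = 3, z = 1, w = 0. Substituting into each constraint:
  (1) 2(0) + 2(3) + 3(1) + 0 = 9 ✓
  (2) 0 = 4 × 0, remainder 0 ✓
  (3) y² = (3)² = 9, and 9 < 16 ✓
  (4) 0 = 2 × 0, remainder 0 ✓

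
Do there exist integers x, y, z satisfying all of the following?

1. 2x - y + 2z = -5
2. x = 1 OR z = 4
Yes

Take x = 1, y = 1, z = -3. Substituting into each constraint:
  (1) 2(1) + (-1) + 2(-3) = -5 ✓
  (2) x = 1, target 1 ✓ (first branch holds)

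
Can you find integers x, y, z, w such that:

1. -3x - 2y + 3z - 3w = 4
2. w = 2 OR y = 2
Yes

Take x = -4, y = 1, z = 0, w = 2. Substituting into each constraint:
  (1) -3(-4) - 2(1) + 3(0) - 3(2) = 4 ✓
  (2) w = 2, target 2 ✓ (first branch holds)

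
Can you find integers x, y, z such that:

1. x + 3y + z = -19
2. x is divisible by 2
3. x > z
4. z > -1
Yes

Take x = 2, y = -7, z = 0. Substituting into each constraint:
  (1) 2 + 3(-7) + 0 = -19 ✓
  (2) 2 = 2 × 1, remainder 0 ✓
  (3) 2 > 0 ✓
  (4) 0 > -1 ✓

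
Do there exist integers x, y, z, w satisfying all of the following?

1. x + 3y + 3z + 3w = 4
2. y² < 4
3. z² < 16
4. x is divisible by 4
Yes

Take x = 4, y = 0, z = 0, w = 0. Substituting into each constraint:
  (1) 4 + 3(0) + 3(0) + 3(0) = 4 ✓
  (2) y² = (0)² = 0, and 0 < 4 ✓
  (3) z² = (0)² = 0, and 0 < 16 ✓
  (4) 4 = 4 × 1, remainder 0 ✓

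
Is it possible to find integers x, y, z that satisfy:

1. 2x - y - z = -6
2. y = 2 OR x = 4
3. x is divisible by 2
Yes

Take x = 4, y = 1, z = 13. Substituting into each constraint:
  (1) 2(4) + (-1) + (-13) = -6 ✓
  (2) x = 4, target 4 ✓ (second branch holds)
  (3) 4 = 2 × 2, remainder 0 ✓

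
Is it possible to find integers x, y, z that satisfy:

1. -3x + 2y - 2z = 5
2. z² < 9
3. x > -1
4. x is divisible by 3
Yes

Take x = 45, y = 70, z = 0. Substituting into each constraint:
  (1) -3(45) + 2(70) - 2(0) = 5 ✓
  (2) z² = (0)² = 0, and 0 < 9 ✓
  (3) 45 > -1 ✓
  (4) 45 = 3 × 15, remainder 0 ✓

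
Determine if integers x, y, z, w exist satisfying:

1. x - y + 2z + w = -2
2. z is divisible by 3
Yes

Take x = 0, y = 2, z = 0, w = 0. Substituting into each constraint:
  (1) 0 + (-2) + 2(0) + 0 = -2 ✓
  (2) 0 = 3 × 0, remainder 0 ✓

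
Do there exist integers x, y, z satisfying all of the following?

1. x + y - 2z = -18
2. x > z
Yes

Take x = 1, y = -19, z = 0. Substituting into each constraint:
  (1) 1 + (-19) - 2(0) = -18 ✓
  (2) 1 > 0 ✓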